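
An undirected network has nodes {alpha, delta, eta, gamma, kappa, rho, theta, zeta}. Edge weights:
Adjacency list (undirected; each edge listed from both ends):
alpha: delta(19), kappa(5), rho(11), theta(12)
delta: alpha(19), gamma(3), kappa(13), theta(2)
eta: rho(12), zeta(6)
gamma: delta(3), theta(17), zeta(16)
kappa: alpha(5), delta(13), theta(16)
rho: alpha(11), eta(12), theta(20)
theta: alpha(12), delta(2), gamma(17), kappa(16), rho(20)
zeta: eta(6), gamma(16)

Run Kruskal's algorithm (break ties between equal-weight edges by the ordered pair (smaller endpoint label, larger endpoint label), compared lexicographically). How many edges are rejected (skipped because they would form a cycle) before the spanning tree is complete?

Kruskal: consider edges lightest-first.
delta-theta (2): add — endpoints in different components.
delta-gamma (3): add — endpoints in different components.
alpha-kappa (5): add — endpoints in different components.
eta-zeta (6): add — endpoints in different components.
alpha-rho (11): add — endpoints in different components.
alpha-theta (12): add — endpoints in different components.
eta-rho (12): add — endpoints in different components.
Edges rejected before the tree was complete: 0.

0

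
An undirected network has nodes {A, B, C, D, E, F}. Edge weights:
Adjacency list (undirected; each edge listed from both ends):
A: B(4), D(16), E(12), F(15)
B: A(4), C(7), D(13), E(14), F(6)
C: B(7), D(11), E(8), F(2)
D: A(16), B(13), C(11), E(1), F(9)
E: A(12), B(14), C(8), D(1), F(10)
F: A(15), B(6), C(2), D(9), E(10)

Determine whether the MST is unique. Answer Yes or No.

Yes

Sort edges by weight, then run Kruskal:
D—E (1): add. Components now {A} {B} {C} {D,E} {F}
C—F (2): add. Components now {A} {B} {C,F} {D,E}
A—B (4): add. Components now {A,B} {C,F} {D,E}
B—F (6): add. Components now {A,B,C,F} {D,E}
B—C (7): skip — B and C already connected.
C—E (8): add. Components now {A,B,C,D,E,F}
Every non-tree edge has weight strictly greater than the heaviest edge on the tree path between its endpoints, so the MST is unique.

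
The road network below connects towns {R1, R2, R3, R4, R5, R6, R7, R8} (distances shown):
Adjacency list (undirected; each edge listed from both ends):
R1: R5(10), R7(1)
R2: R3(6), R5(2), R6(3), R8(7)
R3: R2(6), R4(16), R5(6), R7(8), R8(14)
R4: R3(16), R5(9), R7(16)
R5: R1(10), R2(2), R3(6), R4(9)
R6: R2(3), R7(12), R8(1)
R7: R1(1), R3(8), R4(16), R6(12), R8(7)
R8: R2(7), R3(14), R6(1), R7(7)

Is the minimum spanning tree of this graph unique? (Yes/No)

No

Kruskal's algorithm — process edges by increasing weight (ties by edge label):
R1 R7 (1): add — endpoints in different components.
R6 R8 (1): add — endpoints in different components.
R2 R5 (2): add — endpoints in different components.
R2 R6 (3): add — endpoints in different components.
R2 R3 (6): add — endpoints in different components.
R3 R5 (6): skip — R5 and R3 already connected.
R2 R8 (7): skip — R8 and R2 already connected.
R7 R8 (7): add — endpoints in different components.
R3 R7 (8): skip — R7 and R3 already connected.
R4 R5 (9): add — endpoints in different components.
Non-tree edge R3 R5 has weight 6, equal to the heaviest edge on its tree cycle — swapping gives another MST of the same weight. Not unique.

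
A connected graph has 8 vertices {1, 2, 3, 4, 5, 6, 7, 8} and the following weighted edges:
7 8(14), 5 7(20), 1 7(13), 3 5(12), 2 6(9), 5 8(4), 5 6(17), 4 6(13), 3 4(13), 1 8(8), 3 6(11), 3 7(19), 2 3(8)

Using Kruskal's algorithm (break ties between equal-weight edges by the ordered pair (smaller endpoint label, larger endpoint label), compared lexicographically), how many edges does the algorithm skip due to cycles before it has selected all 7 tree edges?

1

Kruskal's algorithm — process edges by increasing weight (ties by edge label):
5 8 (4): add — endpoints in different components.
1 8 (8): add — endpoints in different components.
2 3 (8): add — endpoints in different components.
2 6 (9): add — endpoints in different components.
3 6 (11): skip — 3 and 6 already connected.
3 5 (12): add — endpoints in different components.
1 7 (13): add — endpoints in different components.
3 4 (13): add — endpoints in different components.
Edges rejected before the tree was complete: 1.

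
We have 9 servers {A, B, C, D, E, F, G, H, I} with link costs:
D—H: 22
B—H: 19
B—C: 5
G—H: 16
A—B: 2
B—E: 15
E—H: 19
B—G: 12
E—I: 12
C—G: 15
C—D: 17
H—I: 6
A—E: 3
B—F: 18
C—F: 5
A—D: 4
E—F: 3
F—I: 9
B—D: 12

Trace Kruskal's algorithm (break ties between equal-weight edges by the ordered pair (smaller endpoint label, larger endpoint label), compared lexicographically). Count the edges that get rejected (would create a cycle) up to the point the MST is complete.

Kruskal's algorithm — process edges by increasing weight (ties by edge label):
A—B (2): add — endpoints in different components.
A—E (3): add — endpoints in different components.
E—F (3): add — endpoints in different components.
A—D (4): add — endpoints in different components.
B—C (5): add — endpoints in different components.
C—F (5): skip — C and F already connected.
H—I (6): add — endpoints in different components.
F—I (9): add — endpoints in different components.
B—D (12): skip — B and D already connected.
B—G (12): add — endpoints in different components.
Edges rejected before the tree was complete: 2.

2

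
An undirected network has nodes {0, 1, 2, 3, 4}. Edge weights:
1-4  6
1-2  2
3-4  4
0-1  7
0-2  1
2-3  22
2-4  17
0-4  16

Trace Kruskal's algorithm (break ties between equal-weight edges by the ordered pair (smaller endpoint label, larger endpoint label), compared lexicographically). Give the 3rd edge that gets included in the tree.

3-4

Sort edges by weight, then run Kruskal:
0-2 (1): add. Components now {0,2} {1} {3} {4}
1-2 (2): add. Components now {0,1,2} {3} {4}
3-4 (4): add. Components now {0,1,2} {3,4}
1-4 (6): add. Components now {0,1,2,3,4}
The 3rd edge added is 3-4.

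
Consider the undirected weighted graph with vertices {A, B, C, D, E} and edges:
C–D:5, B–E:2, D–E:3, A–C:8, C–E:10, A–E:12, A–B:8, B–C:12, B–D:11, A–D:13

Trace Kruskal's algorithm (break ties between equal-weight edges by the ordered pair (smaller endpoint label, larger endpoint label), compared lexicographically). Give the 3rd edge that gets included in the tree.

Kruskal's algorithm — process edges by increasing weight (ties by edge label):
B–E (2): add — endpoints in different components.
D–E (3): add — endpoints in different components.
C–D (5): add — endpoints in different components.
A–B (8): add — endpoints in different components.
The 3rd edge added is C–D.

C-D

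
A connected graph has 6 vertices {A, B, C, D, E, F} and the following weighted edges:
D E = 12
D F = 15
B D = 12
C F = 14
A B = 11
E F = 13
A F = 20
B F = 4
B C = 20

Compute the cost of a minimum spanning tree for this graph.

Prim, starting at F.
Step 1: frontier [B F 4, E F 13, C F 14, D F 15, A F 20] → take B F (4); add B.
Step 2: frontier [A B 11, B D 12, B C 20, E F 13, C F 14, D F 15, A F 20] → take A B (11); add A.
Step 3: frontier [B D 12, B C 20, E F 13, C F 14, D F 15] → take B D (12); add D.
Step 4: frontier [B C 20, D E 12, E F 13, C F 14] → take D E (12); add E.
Step 5: frontier [B C 20, C F 14] → take C F (14); add C.
MST edges: B F, A B, B D, D E, C F; total weight 4+11+12+12+14 = 53.

53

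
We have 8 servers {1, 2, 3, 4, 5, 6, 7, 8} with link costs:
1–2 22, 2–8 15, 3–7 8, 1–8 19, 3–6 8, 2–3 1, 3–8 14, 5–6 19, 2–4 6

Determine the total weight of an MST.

75

Sort edges by weight, then run Kruskal:
2–3 (1): add — endpoints in different components.
2–4 (6): add — endpoints in different components.
3–6 (8): add — endpoints in different components.
3–7 (8): add — endpoints in different components.
3–8 (14): add — endpoints in different components.
2–8 (15): skip — 2 and 8 already connected.
1–8 (19): add — endpoints in different components.
5–6 (19): add — endpoints in different components.
MST edges: 2–3, 2–4, 3–6, 3–7, 3–8, 1–8, 5–6; total weight 1+6+8+8+14+19+19 = 75.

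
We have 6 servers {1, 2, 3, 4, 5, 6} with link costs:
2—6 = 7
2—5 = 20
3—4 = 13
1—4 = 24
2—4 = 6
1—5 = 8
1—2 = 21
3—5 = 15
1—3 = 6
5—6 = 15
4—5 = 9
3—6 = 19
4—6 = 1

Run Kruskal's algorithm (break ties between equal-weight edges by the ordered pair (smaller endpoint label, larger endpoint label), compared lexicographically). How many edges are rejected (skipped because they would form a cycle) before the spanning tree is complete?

Kruskal: consider edges lightest-first.
4—6 (1): add — endpoints in different components.
1—3 (6): add — endpoints in different components.
2—4 (6): add — endpoints in different components.
2—6 (7): skip — 2 and 6 already connected.
1—5 (8): add — endpoints in different components.
4—5 (9): add — endpoints in different components.
Edges rejected before the tree was complete: 1.

1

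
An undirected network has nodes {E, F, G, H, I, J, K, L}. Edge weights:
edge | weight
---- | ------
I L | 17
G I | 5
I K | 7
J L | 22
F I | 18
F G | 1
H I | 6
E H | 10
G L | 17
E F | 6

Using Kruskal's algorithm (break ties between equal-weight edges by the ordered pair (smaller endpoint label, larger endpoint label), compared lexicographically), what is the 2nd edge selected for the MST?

G-I

Kruskal's algorithm — process edges by increasing weight (ties by edge label):
F G (1): add — endpoints in different components.
G I (5): add — endpoints in different components.
E F (6): add — endpoints in different components.
H I (6): add — endpoints in different components.
I K (7): add — endpoints in different components.
E H (10): skip — E and H already connected.
G L (17): add — endpoints in different components.
I L (17): skip — I and L already connected.
F I (18): skip — F and I already connected.
J L (22): add — endpoints in different components.
The 2nd edge added is G I.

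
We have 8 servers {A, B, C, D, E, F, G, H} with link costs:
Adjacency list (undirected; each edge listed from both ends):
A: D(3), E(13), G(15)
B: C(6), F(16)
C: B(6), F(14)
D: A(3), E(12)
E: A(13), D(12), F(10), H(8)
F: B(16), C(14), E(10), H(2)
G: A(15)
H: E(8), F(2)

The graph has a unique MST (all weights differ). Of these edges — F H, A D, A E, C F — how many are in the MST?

3

Kruskal: consider edges lightest-first.
F H (2): add — endpoints in different components.
A D (3): add — endpoints in different components.
B C (6): add — endpoints in different components.
E H (8): add — endpoints in different components.
E F (10): skip — E and F already connected.
D E (12): add — endpoints in different components.
A E (13): skip — A and E already connected.
C F (14): add — endpoints in different components.
A G (15): add — endpoints in different components.
MST edge set: {F H, A D, B C, E H, D E, C F, A G}.
Of the listed edges, {F H, A D, C F} are in the MST → 3.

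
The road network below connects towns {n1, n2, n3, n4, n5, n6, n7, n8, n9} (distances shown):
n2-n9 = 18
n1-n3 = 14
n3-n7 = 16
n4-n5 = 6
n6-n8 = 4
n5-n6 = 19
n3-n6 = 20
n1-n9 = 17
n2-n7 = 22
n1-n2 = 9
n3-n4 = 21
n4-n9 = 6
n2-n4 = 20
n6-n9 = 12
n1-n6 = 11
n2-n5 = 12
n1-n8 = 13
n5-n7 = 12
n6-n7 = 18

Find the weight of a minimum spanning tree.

74

Kruskal: consider edges lightest-first.
n6-n8 (4): add — endpoints in different components.
n4-n5 (6): add — endpoints in different components.
n4-n9 (6): add — endpoints in different components.
n1-n2 (9): add — endpoints in different components.
n1-n6 (11): add — endpoints in different components.
n2-n5 (12): add — endpoints in different components.
n5-n7 (12): add — endpoints in different components.
n6-n9 (12): skip — n6 and n9 already connected.
n1-n8 (13): skip — n8 and n1 already connected.
n1-n3 (14): add — endpoints in different components.
MST edges: n6-n8, n4-n5, n4-n9, n1-n2, n1-n6, n2-n5, n5-n7, n1-n3; total weight 4+6+6+9+11+12+12+14 = 74.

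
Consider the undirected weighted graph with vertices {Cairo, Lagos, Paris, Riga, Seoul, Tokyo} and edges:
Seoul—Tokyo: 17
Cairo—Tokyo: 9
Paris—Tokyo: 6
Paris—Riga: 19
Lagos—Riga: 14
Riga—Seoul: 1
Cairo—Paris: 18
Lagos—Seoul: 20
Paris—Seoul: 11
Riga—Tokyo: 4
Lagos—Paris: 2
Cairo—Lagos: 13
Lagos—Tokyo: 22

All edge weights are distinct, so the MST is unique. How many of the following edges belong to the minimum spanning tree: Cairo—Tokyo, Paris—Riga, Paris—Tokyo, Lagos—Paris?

Kruskal's algorithm — process edges by increasing weight (ties by edge label):
Riga—Seoul (1): add — endpoints in different components.
Lagos—Paris (2): add — endpoints in different components.
Riga—Tokyo (4): add — endpoints in different components.
Paris—Tokyo (6): add — endpoints in different components.
Cairo—Tokyo (9): add — endpoints in different components.
MST edge set: {Riga—Seoul, Lagos—Paris, Riga—Tokyo, Paris—Tokyo, Cairo—Tokyo}.
Of the listed edges, {Cairo—Tokyo, Paris—Tokyo, Lagos—Paris} are in the MST → 3.

3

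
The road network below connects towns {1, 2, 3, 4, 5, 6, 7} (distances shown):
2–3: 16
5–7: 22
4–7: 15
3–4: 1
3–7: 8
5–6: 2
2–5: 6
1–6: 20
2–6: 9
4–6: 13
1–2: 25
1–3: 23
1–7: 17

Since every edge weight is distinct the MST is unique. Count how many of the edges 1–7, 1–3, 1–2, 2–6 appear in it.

Kruskal's algorithm — process edges by increasing weight (ties by edge label):
3–4 (1): add — endpoints in different components.
5–6 (2): add — endpoints in different components.
2–5 (6): add — endpoints in different components.
3–7 (8): add — endpoints in different components.
2–6 (9): skip — 2 and 6 already connected.
4–6 (13): add — endpoints in different components.
4–7 (15): skip — 4 and 7 already connected.
2–3 (16): skip — 2 and 3 already connected.
1–7 (17): add — endpoints in different components.
MST edge set: {3–4, 5–6, 2–5, 3–7, 4–6, 1–7}.
Of the listed edges, {1–7} are in the MST → 1.

1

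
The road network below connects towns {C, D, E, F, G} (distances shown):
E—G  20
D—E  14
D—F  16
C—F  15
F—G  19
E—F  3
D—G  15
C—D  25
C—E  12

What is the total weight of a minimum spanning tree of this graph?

Grow the tree from E using Prim:
Step 1: frontier [E—F 3, C—E 12, D—E 14, E—G 20] → take E—F (3); add F.
Step 2: frontier [C—E 12, D—E 14, E—G 20, C—F 15, D—F 16, F—G 19] → take C—E (12); add C.
Step 3: frontier [C—D 25, D—E 14, E—G 20, D—F 16, F—G 19] → take D—E (14); add D.
Step 4: frontier [D—G 15, E—G 20, F—G 19] → take D—G (15); add G.
MST edges: E—F, C—E, D—E, D—G; total weight 3+12+14+15 = 44.

44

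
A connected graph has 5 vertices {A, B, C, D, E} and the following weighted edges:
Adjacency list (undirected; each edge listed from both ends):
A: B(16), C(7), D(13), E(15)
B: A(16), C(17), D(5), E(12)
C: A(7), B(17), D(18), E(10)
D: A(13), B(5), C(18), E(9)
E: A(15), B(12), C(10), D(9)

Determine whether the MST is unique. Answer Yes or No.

Sort edges by weight, then run Kruskal:
B-D (5): add — endpoints in different components.
A-C (7): add — endpoints in different components.
D-E (9): add — endpoints in different components.
C-E (10): add — endpoints in different components.
Every non-tree edge has weight strictly greater than the heaviest edge on the tree path between its endpoints, so the MST is unique.

Yes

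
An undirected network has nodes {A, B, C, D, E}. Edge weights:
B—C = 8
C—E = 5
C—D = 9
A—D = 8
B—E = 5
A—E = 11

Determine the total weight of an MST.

Kruskal: consider edges lightest-first.
B—E (5): add. Components now {A} {B,E} {C} {D}
C—E (5): add. Components now {A} {B,C,E} {D}
A—D (8): add. Components now {A,D} {B,C,E}
B—C (8): skip — B and C already connected.
C—D (9): add. Components now {A,B,C,D,E}
MST edges: B—E, C—E, A—D, C—D; total weight 5+5+8+9 = 27.

27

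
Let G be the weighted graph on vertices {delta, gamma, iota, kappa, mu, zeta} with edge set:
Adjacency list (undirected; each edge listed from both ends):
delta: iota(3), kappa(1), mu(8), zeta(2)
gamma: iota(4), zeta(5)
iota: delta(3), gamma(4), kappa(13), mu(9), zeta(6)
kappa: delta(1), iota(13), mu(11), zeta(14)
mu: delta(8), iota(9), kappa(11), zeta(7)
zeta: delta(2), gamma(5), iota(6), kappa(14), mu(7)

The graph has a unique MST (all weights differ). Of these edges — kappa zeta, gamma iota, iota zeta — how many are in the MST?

1

Kruskal's algorithm — process edges by increasing weight (ties by edge label):
delta kappa (1): add. Components now {mu} {delta,kappa} {iota} {zeta} {gamma}
delta zeta (2): add. Components now {mu} {delta,kappa,zeta} {iota} {gamma}
delta iota (3): add. Components now {mu} {delta,iota,kappa,zeta} {gamma}
gamma iota (4): add. Components now {mu} {delta,gamma,iota,kappa,zeta}
gamma zeta (5): skip — zeta and gamma already connected.
iota zeta (6): skip — iota and zeta already connected.
mu zeta (7): add. Components now {delta,gamma,iota,kappa,mu,zeta}
MST edge set: {delta kappa, delta zeta, delta iota, gamma iota, mu zeta}.
Of the listed edges, {gamma iota} are in the MST → 1.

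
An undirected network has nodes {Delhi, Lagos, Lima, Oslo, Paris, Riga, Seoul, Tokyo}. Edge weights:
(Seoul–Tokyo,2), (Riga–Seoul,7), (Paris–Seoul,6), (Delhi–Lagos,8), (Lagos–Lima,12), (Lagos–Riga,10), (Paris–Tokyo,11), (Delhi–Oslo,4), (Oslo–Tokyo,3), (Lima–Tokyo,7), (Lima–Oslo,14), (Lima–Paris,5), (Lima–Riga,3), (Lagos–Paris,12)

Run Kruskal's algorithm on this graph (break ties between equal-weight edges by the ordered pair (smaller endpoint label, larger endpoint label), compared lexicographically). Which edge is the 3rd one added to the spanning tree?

Oslo-Tokyo

Sort edges by weight, then run Kruskal:
Seoul–Tokyo (2): add — endpoints in different components.
Lima–Riga (3): add — endpoints in different components.
Oslo–Tokyo (3): add — endpoints in different components.
Delhi–Oslo (4): add — endpoints in different components.
Lima–Paris (5): add — endpoints in different components.
Paris–Seoul (6): add — endpoints in different components.
Lima–Tokyo (7): skip — Lima and Tokyo already connected.
Riga–Seoul (7): skip — Riga and Seoul already connected.
Delhi–Lagos (8): add — endpoints in different components.
The 3rd edge added is Oslo–Tokyo.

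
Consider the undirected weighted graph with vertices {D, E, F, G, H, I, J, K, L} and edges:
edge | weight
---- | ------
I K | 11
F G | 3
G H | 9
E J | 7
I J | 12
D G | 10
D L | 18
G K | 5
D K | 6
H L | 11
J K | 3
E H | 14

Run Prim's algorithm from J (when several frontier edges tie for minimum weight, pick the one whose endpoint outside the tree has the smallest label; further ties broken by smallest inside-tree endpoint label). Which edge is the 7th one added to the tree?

I-K

Prim, starting at J.
Step 1: cheapest edge leaving the tree is J K (3); add K.
Step 2: cheapest edge leaving the tree is G K (5); add G.
Step 3: cheapest edge leaving the tree is F G (3); add F.
Step 4: cheapest edge leaving the tree is D K (6); add D.
Step 5: cheapest edge leaving the tree is E J (7); add E.
Step 6: cheapest edge leaving the tree is G H (9); add H.
Step 7: cheapest edge leaving the tree is I K (11); add I.
Step 8: cheapest edge leaving the tree is H L (11); add L.
The 7th edge added is I K.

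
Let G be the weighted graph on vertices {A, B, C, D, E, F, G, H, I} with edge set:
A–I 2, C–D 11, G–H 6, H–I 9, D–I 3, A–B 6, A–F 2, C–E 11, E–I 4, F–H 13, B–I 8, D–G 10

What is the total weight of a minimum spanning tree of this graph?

Kruskal: consider edges lightest-first.
A–F (2): add — endpoints in different components.
A–I (2): add — endpoints in different components.
D–I (3): add — endpoints in different components.
E–I (4): add — endpoints in different components.
A–B (6): add — endpoints in different components.
G–H (6): add — endpoints in different components.
B–I (8): skip — B and I already connected.
H–I (9): add — endpoints in different components.
D–G (10): skip — D and G already connected.
C–D (11): add — endpoints in different components.
MST edges: A–F, A–I, D–I, E–I, A–B, G–H, H–I, C–D; total weight 2+2+3+4+6+6+9+11 = 43.

43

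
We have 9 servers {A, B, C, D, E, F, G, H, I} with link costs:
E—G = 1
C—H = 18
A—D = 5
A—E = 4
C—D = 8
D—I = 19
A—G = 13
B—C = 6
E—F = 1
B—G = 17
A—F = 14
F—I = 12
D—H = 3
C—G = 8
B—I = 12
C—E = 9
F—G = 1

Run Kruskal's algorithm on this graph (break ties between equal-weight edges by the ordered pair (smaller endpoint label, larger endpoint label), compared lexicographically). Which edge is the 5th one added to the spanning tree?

A-D

Kruskal: consider edges lightest-first.
E—F (1): add — endpoints in different components.
E—G (1): add — endpoints in different components.
F—G (1): skip — F and G already connected.
D—H (3): add — endpoints in different components.
A—E (4): add — endpoints in different components.
A—D (5): add — endpoints in different components.
B—C (6): add — endpoints in different components.
C—D (8): add — endpoints in different components.
C—G (8): skip — C and G already connected.
C—E (9): skip — C and E already connected.
B—I (12): add — endpoints in different components.
The 5th edge added is A—D.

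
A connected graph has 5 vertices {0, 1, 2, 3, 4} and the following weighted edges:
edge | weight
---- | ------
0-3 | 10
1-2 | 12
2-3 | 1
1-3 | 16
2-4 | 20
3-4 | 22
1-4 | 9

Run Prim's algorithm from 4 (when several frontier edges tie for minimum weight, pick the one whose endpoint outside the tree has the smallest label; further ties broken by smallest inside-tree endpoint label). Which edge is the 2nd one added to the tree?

1-2

Prim's algorithm from 4:
Step 1: frontier [1-4 9, 2-4 20, 3-4 22] → take 1-4 (9); add 1.
Step 2: frontier [1-2 12, 1-3 16, 2-4 20, 3-4 22] → take 1-2 (12); add 2.
Step 3: frontier [1-3 16, 2-3 1, 3-4 22] → take 2-3 (1); add 3.
Step 4: frontier [0-3 10] → take 0-3 (10); add 0.
The 2nd edge added is 1-2.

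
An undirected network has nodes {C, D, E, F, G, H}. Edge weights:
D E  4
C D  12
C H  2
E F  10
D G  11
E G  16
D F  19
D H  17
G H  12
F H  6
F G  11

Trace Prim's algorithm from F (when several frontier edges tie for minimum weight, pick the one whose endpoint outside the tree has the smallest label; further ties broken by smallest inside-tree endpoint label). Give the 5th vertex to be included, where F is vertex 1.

Grow the tree from F using Prim:
Step 1: cheapest edge leaving the tree is F H (6); add H.
Step 2: cheapest edge leaving the tree is C H (2); add C.
Step 3: cheapest edge leaving the tree is E F (10); add E.
Step 4: cheapest edge leaving the tree is D E (4); add D.
Step 5: cheapest edge leaving the tree is D G (11); add G.
Vertex order: F, H, C, E, D, G. The 5th vertex is D.

D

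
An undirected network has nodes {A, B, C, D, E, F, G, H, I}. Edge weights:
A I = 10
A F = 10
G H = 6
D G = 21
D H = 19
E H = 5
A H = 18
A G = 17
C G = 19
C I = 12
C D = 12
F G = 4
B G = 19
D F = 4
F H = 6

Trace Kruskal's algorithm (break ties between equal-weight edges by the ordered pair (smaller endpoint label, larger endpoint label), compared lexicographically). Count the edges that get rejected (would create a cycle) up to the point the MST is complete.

4

Sort edges by weight, then run Kruskal:
D F (4): add — endpoints in different components.
F G (4): add — endpoints in different components.
E H (5): add — endpoints in different components.
F H (6): add — endpoints in different components.
G H (6): skip — G and H already connected.
A F (10): add — endpoints in different components.
A I (10): add — endpoints in different components.
C D (12): add — endpoints in different components.
C I (12): skip — C and I already connected.
A G (17): skip — A and G already connected.
A H (18): skip — A and H already connected.
B G (19): add — endpoints in different components.
Edges rejected before the tree was complete: 4.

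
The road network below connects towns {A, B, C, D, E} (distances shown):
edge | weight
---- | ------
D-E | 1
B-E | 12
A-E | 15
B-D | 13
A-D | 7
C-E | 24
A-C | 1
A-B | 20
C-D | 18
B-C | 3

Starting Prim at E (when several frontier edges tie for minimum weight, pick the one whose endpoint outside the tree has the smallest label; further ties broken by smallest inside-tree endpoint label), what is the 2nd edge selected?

Prim, starting at E.
Step 1: cheapest edge leaving the tree is D-E (1); add D.
Step 2: cheapest edge leaving the tree is A-D (7); add A.
Step 3: cheapest edge leaving the tree is A-C (1); add C.
Step 4: cheapest edge leaving the tree is B-C (3); add B.
The 2nd edge added is A-D.

A-D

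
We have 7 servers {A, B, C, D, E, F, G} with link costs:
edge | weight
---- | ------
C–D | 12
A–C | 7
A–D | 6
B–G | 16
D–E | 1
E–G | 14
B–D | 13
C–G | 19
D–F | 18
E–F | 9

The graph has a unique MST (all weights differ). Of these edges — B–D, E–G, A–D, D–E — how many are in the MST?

4

Kruskal: consider edges lightest-first.
D–E (1): add. Components now {A} {B} {C} {D,E} {F} {G}
A–D (6): add. Components now {A,D,E} {B} {C} {F} {G}
A–C (7): add. Components now {A,C,D,E} {B} {F} {G}
E–F (9): add. Components now {A,C,D,E,F} {B} {G}
C–D (12): skip — C and D already connected.
B–D (13): add. Components now {A,B,C,D,E,F} {G}
E–G (14): add. Components now {A,B,C,D,E,F,G}
MST edge set: {D–E, A–D, A–C, E–F, B–D, E–G}.
Of the listed edges, {B–D, E–G, A–D, D–E} are in the MST → 4.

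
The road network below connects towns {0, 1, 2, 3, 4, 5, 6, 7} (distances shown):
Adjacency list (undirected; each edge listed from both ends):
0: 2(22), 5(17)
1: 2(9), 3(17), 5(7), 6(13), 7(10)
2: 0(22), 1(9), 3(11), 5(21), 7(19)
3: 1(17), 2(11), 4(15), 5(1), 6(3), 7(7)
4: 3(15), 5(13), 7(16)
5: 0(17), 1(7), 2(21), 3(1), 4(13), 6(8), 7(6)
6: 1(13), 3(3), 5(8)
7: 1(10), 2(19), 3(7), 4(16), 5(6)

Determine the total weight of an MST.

Sort edges by weight, then run Kruskal:
3-5 (1): add — endpoints in different components.
3-6 (3): add — endpoints in different components.
5-7 (6): add — endpoints in different components.
1-5 (7): add — endpoints in different components.
3-7 (7): skip — 3 and 7 already connected.
5-6 (8): skip — 5 and 6 already connected.
1-2 (9): add — endpoints in different components.
1-7 (10): skip — 1 and 7 already connected.
2-3 (11): skip — 2 and 3 already connected.
1-6 (13): skip — 1 and 6 already connected.
4-5 (13): add — endpoints in different components.
3-4 (15): skip — 3 and 4 already connected.
4-7 (16): skip — 4 and 7 already connected.
0-5 (17): add — endpoints in different components.
MST edges: 3-5, 3-6, 5-7, 1-5, 1-2, 4-5, 0-5; total weight 1+3+6+7+9+13+17 = 56.

56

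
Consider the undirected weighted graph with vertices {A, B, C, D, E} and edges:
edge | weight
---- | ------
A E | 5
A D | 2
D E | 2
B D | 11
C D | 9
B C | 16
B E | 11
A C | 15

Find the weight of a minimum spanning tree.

Sort edges by weight, then run Kruskal:
A D (2): add — endpoints in different components.
D E (2): add — endpoints in different components.
A E (5): skip — A and E already connected.
C D (9): add — endpoints in different components.
B D (11): add — endpoints in different components.
MST edges: A D, D E, C D, B D; total weight 2+2+9+11 = 24.

24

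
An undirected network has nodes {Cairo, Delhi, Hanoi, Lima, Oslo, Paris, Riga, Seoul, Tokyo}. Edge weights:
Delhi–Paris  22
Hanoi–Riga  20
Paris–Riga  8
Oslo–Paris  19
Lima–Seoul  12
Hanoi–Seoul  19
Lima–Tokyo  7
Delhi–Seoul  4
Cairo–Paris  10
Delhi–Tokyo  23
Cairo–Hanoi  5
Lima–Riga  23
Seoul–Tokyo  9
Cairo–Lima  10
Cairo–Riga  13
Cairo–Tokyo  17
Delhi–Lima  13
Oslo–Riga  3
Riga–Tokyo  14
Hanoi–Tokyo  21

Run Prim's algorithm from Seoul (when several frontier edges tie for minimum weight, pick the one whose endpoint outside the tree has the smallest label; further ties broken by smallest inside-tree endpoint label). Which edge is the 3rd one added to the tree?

Prim's algorithm from Seoul:
Step 1: cheapest edge leaving the tree is Delhi–Seoul (4); add Delhi.
Step 2: cheapest edge leaving the tree is Seoul–Tokyo (9); add Tokyo.
Step 3: cheapest edge leaving the tree is Lima–Tokyo (7); add Lima.
Step 4: cheapest edge leaving the tree is Cairo–Lima (10); add Cairo.
Step 5: cheapest edge leaving the tree is Cairo–Hanoi (5); add Hanoi.
Step 6: cheapest edge leaving the tree is Cairo–Paris (10); add Paris.
Step 7: cheapest edge leaving the tree is Paris–Riga (8); add Riga.
Step 8: cheapest edge leaving the tree is Oslo–Riga (3); add Oslo.
The 3rd edge added is Lima–Tokyo.

Lima-Tokyo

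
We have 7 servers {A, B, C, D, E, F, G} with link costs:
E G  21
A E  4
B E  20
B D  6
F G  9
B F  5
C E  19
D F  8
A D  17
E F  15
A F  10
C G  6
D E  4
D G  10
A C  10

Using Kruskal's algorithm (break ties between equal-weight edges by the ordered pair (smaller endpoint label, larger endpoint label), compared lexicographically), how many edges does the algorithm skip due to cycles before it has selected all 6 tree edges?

Kruskal's algorithm — process edges by increasing weight (ties by edge label):
A E (4): add. Components now {A,E} {B} {C} {D} {F} {G}
D E (4): add. Components now {A,D,E} {B} {C} {F} {G}
B F (5): add. Components now {A,D,E} {B,F} {C} {G}
B D (6): add. Components now {A,B,D,E,F} {C} {G}
C G (6): add. Components now {A,B,D,E,F} {C,G}
D F (8): skip — D and F already connected.
F G (9): add. Components now {A,B,C,D,E,F,G}
Edges rejected before the tree was complete: 1.

1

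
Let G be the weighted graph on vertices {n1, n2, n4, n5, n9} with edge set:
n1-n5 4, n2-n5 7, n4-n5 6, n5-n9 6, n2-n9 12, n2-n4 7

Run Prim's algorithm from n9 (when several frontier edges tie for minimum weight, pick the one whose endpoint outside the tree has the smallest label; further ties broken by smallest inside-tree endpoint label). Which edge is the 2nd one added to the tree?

n1-n5

Grow the tree from n9 using Prim:
Step 1: cheapest edge leaving the tree is n5-n9 (6); add n5.
Step 2: cheapest edge leaving the tree is n1-n5 (4); add n1.
Step 3: cheapest edge leaving the tree is n4-n5 (6); add n4.
Step 4: cheapest edge leaving the tree is n2-n4 (7); add n2.
The 2nd edge added is n1-n5.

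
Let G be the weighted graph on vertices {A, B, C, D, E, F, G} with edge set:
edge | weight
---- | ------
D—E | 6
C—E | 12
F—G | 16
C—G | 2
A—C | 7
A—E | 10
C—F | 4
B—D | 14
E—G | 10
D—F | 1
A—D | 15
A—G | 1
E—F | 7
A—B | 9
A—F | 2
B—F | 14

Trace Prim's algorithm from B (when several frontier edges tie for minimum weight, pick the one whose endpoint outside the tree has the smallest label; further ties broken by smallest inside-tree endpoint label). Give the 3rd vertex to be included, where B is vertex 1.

G

Prim, starting at B.
Step 1: cheapest edge leaving the tree is A—B (9); add A.
Step 2: cheapest edge leaving the tree is A—G (1); add G.
Step 3: cheapest edge leaving the tree is C—G (2); add C.
Step 4: cheapest edge leaving the tree is A—F (2); add F.
Step 5: cheapest edge leaving the tree is D—F (1); add D.
Step 6: cheapest edge leaving the tree is D—E (6); add E.
Vertex order: B, A, G, C, F, D, E. The 3rd vertex is G.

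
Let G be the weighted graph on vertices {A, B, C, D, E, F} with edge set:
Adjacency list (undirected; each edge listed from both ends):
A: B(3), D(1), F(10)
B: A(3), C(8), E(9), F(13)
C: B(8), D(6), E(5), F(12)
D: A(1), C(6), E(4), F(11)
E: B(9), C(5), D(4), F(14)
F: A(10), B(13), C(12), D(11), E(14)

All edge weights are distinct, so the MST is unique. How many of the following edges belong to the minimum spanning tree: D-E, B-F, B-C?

Sort edges by weight, then run Kruskal:
A-D (1): add — endpoints in different components.
A-B (3): add — endpoints in different components.
D-E (4): add — endpoints in different components.
C-E (5): add — endpoints in different components.
C-D (6): skip — C and D already connected.
B-C (8): skip — B and C already connected.
B-E (9): skip — B and E already connected.
A-F (10): add — endpoints in different components.
MST edge set: {A-D, A-B, D-E, C-E, A-F}.
Of the listed edges, {D-E} are in the MST → 1.

1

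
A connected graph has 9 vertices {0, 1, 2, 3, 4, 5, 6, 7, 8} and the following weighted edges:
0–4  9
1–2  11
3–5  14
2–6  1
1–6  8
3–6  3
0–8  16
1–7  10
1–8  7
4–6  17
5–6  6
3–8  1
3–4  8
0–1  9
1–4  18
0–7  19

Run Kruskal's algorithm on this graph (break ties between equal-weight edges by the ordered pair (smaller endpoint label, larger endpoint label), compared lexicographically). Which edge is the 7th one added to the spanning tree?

0-1

Kruskal's algorithm — process edges by increasing weight (ties by edge label):
2–6 (1): add — endpoints in different components.
3–8 (1): add — endpoints in different components.
3–6 (3): add — endpoints in different components.
5–6 (6): add — endpoints in different components.
1–8 (7): add — endpoints in different components.
1–6 (8): skip — 1 and 6 already connected.
3–4 (8): add — endpoints in different components.
0–1 (9): add — endpoints in different components.
0–4 (9): skip — 0 and 4 already connected.
1–7 (10): add — endpoints in different components.
The 7th edge added is 0–1.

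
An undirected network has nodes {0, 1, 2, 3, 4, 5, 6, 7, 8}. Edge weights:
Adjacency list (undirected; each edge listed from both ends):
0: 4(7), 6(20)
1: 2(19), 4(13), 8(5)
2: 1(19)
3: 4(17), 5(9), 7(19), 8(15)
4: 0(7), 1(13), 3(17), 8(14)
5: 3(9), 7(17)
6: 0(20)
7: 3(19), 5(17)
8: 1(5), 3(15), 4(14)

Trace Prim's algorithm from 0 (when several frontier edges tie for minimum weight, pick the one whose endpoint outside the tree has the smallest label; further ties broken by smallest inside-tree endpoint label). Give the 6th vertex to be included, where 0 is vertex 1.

Grow the tree from 0 using Prim:
Step 1: frontier [0-4 7, 0-6 20] → take 0-4 (7); add 4.
Step 2: frontier [0-6 20, 1-4 13, 4-8 14, 3-4 17] → take 1-4 (13); add 1.
Step 3: frontier [0-6 20, 1-8 5, 1-2 19, 4-8 14, 3-4 17] → take 1-8 (5); add 8.
Step 4: frontier [0-6 20, 1-2 19, 3-4 17, 3-8 15] → take 3-8 (15); add 3.
Step 5: frontier [0-6 20, 1-2 19, 3-5 9, 3-7 19] → take 3-5 (9); add 5.
Step 6: frontier [0-6 20, 1-2 19, 3-7 19, 5-7 17] → take 5-7 (17); add 7.
Step 7: frontier [0-6 20, 1-2 19] → take 1-2 (19); add 2.
Step 8: frontier [0-6 20] → take 0-6 (20); add 6.
Vertex order: 0, 4, 1, 8, 3, 5, 7, 2, 6. The 6th vertex is 5.

5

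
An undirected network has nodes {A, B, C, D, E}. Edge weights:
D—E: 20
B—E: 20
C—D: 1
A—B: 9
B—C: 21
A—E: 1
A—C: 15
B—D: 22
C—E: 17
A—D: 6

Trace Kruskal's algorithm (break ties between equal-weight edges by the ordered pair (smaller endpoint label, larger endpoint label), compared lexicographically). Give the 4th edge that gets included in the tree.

Kruskal's algorithm — process edges by increasing weight (ties by edge label):
A—E (1): add — endpoints in different components.
C—D (1): add — endpoints in different components.
A—D (6): add — endpoints in different components.
A—B (9): add — endpoints in different components.
The 4th edge added is A—B.

A-B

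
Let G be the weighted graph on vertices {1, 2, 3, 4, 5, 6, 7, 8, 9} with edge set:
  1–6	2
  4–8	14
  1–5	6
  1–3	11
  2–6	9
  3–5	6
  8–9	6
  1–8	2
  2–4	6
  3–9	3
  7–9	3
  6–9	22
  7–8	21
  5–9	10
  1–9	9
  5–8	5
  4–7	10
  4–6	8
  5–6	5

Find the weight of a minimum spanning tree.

Kruskal's algorithm — process edges by increasing weight (ties by edge label):
1–6 (2): add — endpoints in different components.
1–8 (2): add — endpoints in different components.
3–9 (3): add — endpoints in different components.
7–9 (3): add — endpoints in different components.
5–6 (5): add — endpoints in different components.
5–8 (5): skip — 5 and 8 already connected.
1–5 (6): skip — 1 and 5 already connected.
2–4 (6): add — endpoints in different components.
3–5 (6): add — endpoints in different components.
8–9 (6): skip — 8 and 9 already connected.
4–6 (8): add — endpoints in different components.
MST edges: 1–6, 1–8, 3–9, 7–9, 5–6, 2–4, 3–5, 4–6; total weight 2+2+3+3+5+6+6+8 = 35.

35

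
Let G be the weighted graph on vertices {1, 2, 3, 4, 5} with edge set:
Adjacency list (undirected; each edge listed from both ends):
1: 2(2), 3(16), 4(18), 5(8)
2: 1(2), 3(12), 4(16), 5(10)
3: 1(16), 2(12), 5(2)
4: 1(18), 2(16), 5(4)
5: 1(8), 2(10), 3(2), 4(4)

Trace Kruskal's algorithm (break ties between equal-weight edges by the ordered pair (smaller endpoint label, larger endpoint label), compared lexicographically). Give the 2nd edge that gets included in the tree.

3-5

Sort edges by weight, then run Kruskal:
1–2 (2): add — endpoints in different components.
3–5 (2): add — endpoints in different components.
4–5 (4): add — endpoints in different components.
1–5 (8): add — endpoints in different components.
The 2nd edge added is 3–5.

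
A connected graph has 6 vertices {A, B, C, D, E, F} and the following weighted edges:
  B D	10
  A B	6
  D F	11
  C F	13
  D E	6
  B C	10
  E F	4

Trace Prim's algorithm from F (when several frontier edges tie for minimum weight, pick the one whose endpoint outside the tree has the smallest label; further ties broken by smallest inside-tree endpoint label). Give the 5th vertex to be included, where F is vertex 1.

A

Grow the tree from F using Prim:
Step 1: frontier [E F 4, D F 11, C F 13] → take E F (4); add E.
Step 2: frontier [D E 6, D F 11, C F 13] → take D E (6); add D.
Step 3: frontier [B D 10, C F 13] → take B D (10); add B.
Step 4: frontier [A B 6, B C 10, C F 13] → take A B (6); add A.
Step 5: frontier [B C 10, C F 13] → take B C (10); add C.
Vertex order: F, E, D, B, A, C. The 5th vertex is A.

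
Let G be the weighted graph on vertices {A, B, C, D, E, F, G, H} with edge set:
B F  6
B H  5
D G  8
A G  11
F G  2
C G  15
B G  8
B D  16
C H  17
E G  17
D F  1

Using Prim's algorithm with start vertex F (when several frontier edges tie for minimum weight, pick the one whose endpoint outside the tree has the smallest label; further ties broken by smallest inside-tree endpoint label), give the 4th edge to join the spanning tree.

B-H

Grow the tree from F using Prim:
Step 1: cheapest edge leaving the tree is D F (1); add D.
Step 2: cheapest edge leaving the tree is F G (2); add G.
Step 3: cheapest edge leaving the tree is B F (6); add B.
Step 4: cheapest edge leaving the tree is B H (5); add H.
Step 5: cheapest edge leaving the tree is A G (11); add A.
Step 6: cheapest edge leaving the tree is C G (15); add C.
Step 7: cheapest edge leaving the tree is E G (17); add E.
The 4th edge added is B H.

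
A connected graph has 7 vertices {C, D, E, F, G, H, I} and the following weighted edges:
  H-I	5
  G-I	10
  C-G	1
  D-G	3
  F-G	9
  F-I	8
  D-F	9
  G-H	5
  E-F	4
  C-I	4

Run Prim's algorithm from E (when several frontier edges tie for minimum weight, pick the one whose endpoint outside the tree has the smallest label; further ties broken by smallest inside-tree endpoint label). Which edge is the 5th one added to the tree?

Grow the tree from E using Prim:
Step 1: frontier [E-F 4] → take E-F (4); add F.
Step 2: frontier [F-I 8, D-F 9, F-G 9] → take F-I (8); add I.
Step 3: frontier [D-F 9, F-G 9, C-I 4, H-I 5, G-I 10] → take C-I (4); add C.
Step 4: frontier [C-G 1, D-F 9, F-G 9, H-I 5, G-I 10] → take C-G (1); add G.
Step 5: frontier [D-F 9, D-G 3, G-H 5, H-I 5] → take D-G (3); add D.
Step 6: frontier [G-H 5, H-I 5] → take G-H (5); add H.
The 5th edge added is D-G.

D-G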